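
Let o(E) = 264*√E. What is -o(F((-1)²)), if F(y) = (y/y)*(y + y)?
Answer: -264*√2 ≈ -373.35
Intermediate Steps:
F(y) = 2*y (F(y) = 1*(2*y) = 2*y)
-o(F((-1)²)) = -264*√(2*(-1)²) = -264*√(2*1) = -264*√2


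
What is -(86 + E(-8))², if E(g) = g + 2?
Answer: -6400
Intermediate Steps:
E(g) = 2 + g
-(86 + E(-8))² = -(86 + (2 - 8))² = -(86 - 6)² = -1*80² = -1*6400 = -6400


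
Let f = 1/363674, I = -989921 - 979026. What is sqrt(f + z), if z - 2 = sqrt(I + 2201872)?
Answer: sqrt(264517920226 + 7274232805180*sqrt(77))/363674 ≈ 22.014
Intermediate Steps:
I = -1968947
z = 2 + 55*sqrt(77) (z = 2 + sqrt(-1968947 + 2201872) = 2 + sqrt(232925) = 2 + 55*sqrt(77) ≈ 484.62)
f = 1/363674 ≈ 2.7497e-6
sqrt(f + z) = sqrt(1/363674 + (2 + 55*sqrt(77))) = sqrt(727349/363674 + 55*sqrt(77))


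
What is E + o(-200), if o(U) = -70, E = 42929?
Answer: 42859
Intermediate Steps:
E + o(-200) = 42929 - 70 = 42859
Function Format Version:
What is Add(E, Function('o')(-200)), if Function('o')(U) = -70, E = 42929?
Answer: 42859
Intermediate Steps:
Add(E, Function('o')(-200)) = Add(42929, -70) = 42859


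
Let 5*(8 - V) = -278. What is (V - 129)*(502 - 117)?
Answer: -25179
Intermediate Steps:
V = 318/5 (V = 8 - ⅕*(-278) = 8 + 278/5 = 318/5 ≈ 63.600)
(V - 129)*(502 - 117) = (318/5 - 129)*(502 - 117) = -327/5*385 = -25179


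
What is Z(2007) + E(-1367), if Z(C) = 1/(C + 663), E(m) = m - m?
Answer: 1/2670 ≈ 0.00037453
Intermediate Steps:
E(m) = 0
Z(C) = 1/(663 + C)
Z(2007) + E(-1367) = 1/(663 + 2007) + 0 = 1/2670 + 0 = 1/2670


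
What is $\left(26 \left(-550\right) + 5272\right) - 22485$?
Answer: $-31513$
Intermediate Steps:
$\left(26 \left(-550\right) + 5272\right) - 22485 = \left(-14300 + 5272\right) - 22485 = -9028 - 22485 = -31513$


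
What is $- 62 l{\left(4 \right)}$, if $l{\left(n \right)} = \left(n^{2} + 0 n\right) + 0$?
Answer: $-992$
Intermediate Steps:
$l{\left(n \right)} = n^{2}$ ($l{\left(n \right)} = \left(n^{2} + 0\right) + 0 = n^{2} + 0 = n^{2}$)
$- 62 l{\left(4 \right)} = - 62 \cdot 4^{2} = \left(-62\right) 16 = -992$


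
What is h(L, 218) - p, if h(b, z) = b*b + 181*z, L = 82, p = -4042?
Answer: 50224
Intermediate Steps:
h(b, z) = b**2 + 181*z
h(L, 218) - p = (82**2 + 181*218) - 1*(-4042) = (6724 + 39458) + 4042 = 46182 + 4042 = 50224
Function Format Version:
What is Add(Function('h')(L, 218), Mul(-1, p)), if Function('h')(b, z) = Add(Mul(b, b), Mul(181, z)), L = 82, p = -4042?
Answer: 50224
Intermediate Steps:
Function('h')(b, z) = Add(Pow(b, 2), Mul(181, z))
Add(Function('h')(L, 218), Mul(-1, p)) = Add(Add(Pow(82, 2), Mul(181, 218)), Mul(-1, -4042)) = Add(Add(6724, 39458), 4042) = Add(46182, 4042) = 50224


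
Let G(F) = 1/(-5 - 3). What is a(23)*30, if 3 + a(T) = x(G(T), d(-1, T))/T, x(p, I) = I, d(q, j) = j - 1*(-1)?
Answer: -1350/23 ≈ -58.696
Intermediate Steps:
d(q, j) = 1 + j (d(q, j) = j + 1 = 1 + j)
G(F) = -⅛ (G(F) = 1/(-8) = -⅛)
a(T) = -3 + (1 + T)/T
a(23)*30 = (-2 + 1/23)*30 = -45/23*30 = -1350/23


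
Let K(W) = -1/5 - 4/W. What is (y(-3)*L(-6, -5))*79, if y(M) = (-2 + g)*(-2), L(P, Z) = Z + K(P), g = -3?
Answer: -10744/3 ≈ -3581.3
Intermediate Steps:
K(W) = -1/5 - 4/W (K(W) = -1*1/5 - 4/W = -1/5 - 4/W)
L(P, Z) = Z + (-20 - P)/(5*P)
y(M) = 10 (y(M) = (-2 - 3)*(-2) = -5*(-2) = 10)
(y(-3)*L(-6, -5))*79 = (10*(-1/5 - 5 - 4/(-6)))*79 = (10*(-1/5 - 5 - 4*(-1/6)))*79 = (10*(-1/5 - 5 + 2/3))*79 = (10*(-68/15))*79 = -136/3*79 = -10744/3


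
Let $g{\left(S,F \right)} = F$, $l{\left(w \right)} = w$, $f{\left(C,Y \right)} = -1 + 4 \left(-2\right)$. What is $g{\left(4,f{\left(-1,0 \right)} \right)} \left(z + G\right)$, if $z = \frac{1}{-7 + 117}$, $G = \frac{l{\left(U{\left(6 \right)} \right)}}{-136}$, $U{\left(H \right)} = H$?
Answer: $\frac{1179}{3740} \approx 0.31524$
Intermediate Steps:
$f{\left(C,Y \right)} = -9$ ($f{\left(C,Y \right)} = -1 - 8 = -9$)
$G = - \frac{3}{68}$ ($G = \frac{6}{-136} = 6 \left(- \frac{1}{136}\right) = - \frac{3}{68} \approx -0.044118$)
$z = \frac{1}{110} \approx 0.0090909$
$g{\left(4,f{\left(-1,0 \right)} \right)} \left(z + G\right) = - 9 \left(\frac{1}{110} - \frac{3}{68}\right) = \left(-9\right) \left(- \frac{131}{3740}\right) = \frac{1179}{3740}$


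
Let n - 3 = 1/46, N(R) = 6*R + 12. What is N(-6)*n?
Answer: -1668/23 ≈ -72.522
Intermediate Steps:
N(R) = 12 + 6*R
n = 139/46 (n = 3 + 1/46 = 139/46 ≈ 3.0217)
N(-6)*n = (12 + 6*(-6))*(139/46) = (12 - 36)*(139/46) = -24*139/46 = -1668/23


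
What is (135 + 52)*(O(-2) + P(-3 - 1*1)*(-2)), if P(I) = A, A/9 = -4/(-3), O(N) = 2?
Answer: -4114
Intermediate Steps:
A = 12 (A = 9*(-4/(-3)) = 9*(-4*(-1/3)) = 9*(4/3) = 12)
P(I) = 12
(135 + 52)*(O(-2) + P(-3 - 1*1)*(-2)) = (135 + 52)*(2 + 12*(-2)) = 187*(2 - 24) = 187*(-22) = -4114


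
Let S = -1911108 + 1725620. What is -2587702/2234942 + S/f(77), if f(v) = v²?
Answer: -214948703427/6625485559 ≈ -32.443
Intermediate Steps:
S = -185488
-2587702/2234942 + S/f(77) = -2587702/2234942 - 185488/(77²) = -2587702*1/2234942 - 185488/5929 = -1293851/1117471 - 185488*1/5929 = -1293851/1117471 - 185488/5929 = -214948703427/6625485559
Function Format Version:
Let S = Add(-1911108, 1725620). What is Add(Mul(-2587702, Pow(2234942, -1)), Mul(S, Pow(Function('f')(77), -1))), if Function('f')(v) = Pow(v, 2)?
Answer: Rational(-214948703427, 6625485559) ≈ -32.443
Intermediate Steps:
S = -185488
Add(Mul(-2587702, Pow(2234942, -1)), Mul(S, Pow(Function('f')(77), -1))) = Add(Mul(-2587702, Pow(2234942, -1)), Mul(-185488, Pow(Pow(77, 2), -1))) = Add(Mul(-2587702, Rational(1, 2234942)), Mul(-185488, Pow(5929, -1))) = Add(Rational(-1293851, 1117471), Mul(-185488, Rational(1, 5929))) = Add(Rational(-1293851, 1117471), Rational(-185488, 5929)) = Rational(-214948703427, 6625485559)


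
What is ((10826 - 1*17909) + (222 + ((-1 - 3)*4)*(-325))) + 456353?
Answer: 454692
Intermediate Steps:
((10826 - 1*17909) + (222 + ((-1 - 3)*4)*(-325))) + 456353 = ((10826 - 17909) + (222 - 4*4*(-325))) + 456353 = (-7083 + (222 - 16*(-325))) + 456353 = (-7083 + (222 + 5200)) + 456353 = (-7083 + 5422) + 456353 = -1661 + 456353 = 454692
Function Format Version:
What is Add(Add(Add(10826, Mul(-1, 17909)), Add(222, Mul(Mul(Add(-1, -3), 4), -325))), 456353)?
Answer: 454692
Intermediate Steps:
Add(Add(Add(10826, Mul(-1, 17909)), Add(222, Mul(Mul(Add(-1, -3), 4), -325))), 456353) = Add(Add(Add(10826, -17909), Add(222, Mul(Mul(-4, 4), -325))), 456353) = Add(Add(-7083, Add(222, Mul(-16, -325))), 456353) = Add(Add(-7083, Add(222, 5200)), 456353) = Add(Add(-7083, 5422), 456353) = Add(-1661, 456353) = 454692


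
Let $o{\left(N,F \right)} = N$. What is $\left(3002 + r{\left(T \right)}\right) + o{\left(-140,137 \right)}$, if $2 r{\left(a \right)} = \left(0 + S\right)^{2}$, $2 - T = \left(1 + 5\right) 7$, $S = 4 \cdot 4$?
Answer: $2990$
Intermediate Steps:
$S = 16$
$T = -40$ ($T = 2 - \left(1 + 5\right) 7 = 2 - 6 \cdot 7 = 2 - 42 = -40$)
$r{\left(a \right)} = 128$ ($r{\left(a \right)} = \frac{\left(0 + 16\right)^{2}}{2} = \frac{16^{2}}{2} = \frac{1}{2} \cdot 256 = 128$)
$\left(3002 + r{\left(T \right)}\right) + o{\left(-140,137 \right)} = \left(3002 + 128\right) - 140 = 3130 - 140 = 2990$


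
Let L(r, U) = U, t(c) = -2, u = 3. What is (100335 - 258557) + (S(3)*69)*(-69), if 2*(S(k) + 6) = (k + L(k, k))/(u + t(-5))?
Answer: -143939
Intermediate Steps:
S(k) = -6 + k (S(k) = -6 + ((k + k)/(3 - 2))/2 = -6 + ((2*k)/1)/2 = -6 + ((2*k)*1)/2 = -6 + (2*k)/2 = -6 + k)
(100335 - 258557) + (S(3)*69)*(-69) = (100335 - 258557) + ((-6 + 3)*69)*(-69) = -158222 - 3*69*(-69) = -158222 - 207*(-69) = -158222 + 14283 = -143939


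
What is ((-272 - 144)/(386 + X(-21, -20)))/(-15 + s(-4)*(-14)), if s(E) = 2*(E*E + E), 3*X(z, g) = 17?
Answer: 32/10575 ≈ 0.0030260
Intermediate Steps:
X(z, g) = 17/3 (X(z, g) = (⅓)*17 = 17/3)
s(E) = 2*E + 2*E² (s(E) = 2*(E² + E) = 2*(E + E²) = 2*E + 2*E²)
((-272 - 144)/(386 + X(-21, -20)))/(-15 + s(-4)*(-14)) = ((-272 - 144)/(386 + 17/3))/(-15 + (2*(-4)*(1 - 4))*(-14)) = (-416/1175/3)/(-15 + (2*(-4)*(-3))*(-14)) = (-416*3/1175)/(-15 + 24*(-14)) = -1248/(1175*(-15 - 336)) = -1248/1175/(-351) = -1248/1175*(-1/351) = 32/10575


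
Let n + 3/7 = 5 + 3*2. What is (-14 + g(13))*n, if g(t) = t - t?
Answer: -148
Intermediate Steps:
g(t) = 0
n = 74/7 (n = -3/7 + (5 + 3*2) = -3/7 + (5 + 6) = -3/7 + 11 = 74/7 ≈ 10.571)
(-14 + g(13))*n = (-14 + 0)*(74/7) = -14*74/7 = -148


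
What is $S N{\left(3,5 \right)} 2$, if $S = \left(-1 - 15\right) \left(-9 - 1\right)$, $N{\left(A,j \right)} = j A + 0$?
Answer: $4800$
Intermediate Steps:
$N{\left(A,j \right)} = A j$ ($N{\left(A,j \right)} = A j + 0 = A j$)
$S = 160$ ($S = \left(-16\right) \left(-10\right) = 160$)
$S N{\left(3,5 \right)} 2 = 160 \cdot 3 \cdot 5 \cdot 2 = 160 \cdot 15 \cdot 2 = 2400 \cdot 2 = 4800$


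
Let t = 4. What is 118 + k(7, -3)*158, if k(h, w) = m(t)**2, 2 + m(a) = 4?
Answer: 750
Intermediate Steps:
m(a) = 2 (m(a) = -2 + 4 = 2)
k(h, w) = 4 (k(h, w) = 2**2 = 4)
118 + k(7, -3)*158 = 118 + 4*158 = 118 + 632 = 750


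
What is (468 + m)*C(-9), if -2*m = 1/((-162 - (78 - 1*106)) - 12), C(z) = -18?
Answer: -1229913/146 ≈ -8424.1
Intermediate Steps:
m = 1/292 (m = -1/(2*((-162 - (78 - 1*106)) - 12)) = -1/(2*((-162 - (78 - 106)) - 12)) = -1/(2*((-162 - 1*(-28)) - 12)) = -1/(2*((-162 + 28) - 12)) = -1/(2*(-134 - 12)) = -½/(-146) = -½*(-1/146) = 1/292 ≈ 0.0034247)
(468 + m)*C(-9) = (468 + 1/292)*(-18) = (136657/292)*(-18) = -1229913/146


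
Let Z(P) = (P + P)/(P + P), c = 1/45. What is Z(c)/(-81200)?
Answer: -1/81200 ≈ -1.2315e-5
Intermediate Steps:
c = 1/45 ≈ 0.022222
Z(P) = 1 (Z(P) = (2*P)/((2*P)) = (2*P)*(1/(2*P)) = 1)
Z(c)/(-81200) = 1/(-81200) = 1*(-1/81200) = -1/81200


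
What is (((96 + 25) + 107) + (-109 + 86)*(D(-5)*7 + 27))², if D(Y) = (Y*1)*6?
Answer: 19686969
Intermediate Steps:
D(Y) = 6*Y (D(Y) = Y*6 = 6*Y)
(((96 + 25) + 107) + (-109 + 86)*(D(-5)*7 + 27))² = (((96 + 25) + 107) + (-109 + 86)*((6*(-5))*7 + 27))² = ((121 + 107) - 23*(-30*7 + 27))² = (228 - 23*(-210 + 27))² = (228 - 23*(-183))² = (228 + 4209)² = 4437² = 19686969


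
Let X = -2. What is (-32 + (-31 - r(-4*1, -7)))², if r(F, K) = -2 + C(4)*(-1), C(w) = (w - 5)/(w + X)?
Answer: 15129/4 ≈ 3782.3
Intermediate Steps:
C(w) = (-5 + w)/(-2 + w) (C(w) = (w - 5)/(w - 2) = (-5 + w)/(-2 + w))
r(F, K) = -3/2 (r(F, K) = -2 + ((-5 + 4)/(-2 + 4))*(-1) = -2 + (-1/2)*(-1) = -2 + ((½)*(-1))*(-1) = -2 - ½*(-1) = -2 + ½ = -3/2)
(-32 + (-31 - r(-4*1, -7)))² = (-32 + (-31 - 1*(-3/2)))² = (-32 + (-31 + 3/2))² = (-32 - 59/2)² = (-123/2)² = 15129/4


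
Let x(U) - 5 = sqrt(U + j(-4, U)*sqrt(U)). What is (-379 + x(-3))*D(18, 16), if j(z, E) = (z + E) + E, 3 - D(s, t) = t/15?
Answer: -10846/15 + 29*sqrt(-3 - 10*I*sqrt(3))/15 ≈ -717.85 - 6.2015*I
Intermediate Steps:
D(s, t) = 3 - t/15
j(z, E) = z + 2*E (j(z, E) = (E + z) + E = z + 2*E)
x(U) = 5 + sqrt(U + sqrt(U)*(-4 + 2*U)) (x(U) = 5 + sqrt(U + (-4 + 2*U)*sqrt(U)) = 5 + sqrt(U + sqrt(U)*(-4 + 2*U)))
(-379 + x(-3))*D(18, 16) = (-379 + (5 + sqrt(-3 + 2*sqrt(-3)*(-2 - 3))))*(3 - 1/15*16) = (-379 + (5 + sqrt(-3 + 2*(I*sqrt(3))*(-5))))*(3 - 16/15) = (-379 + (5 + sqrt(-3 - 10*I*sqrt(3))))*(29/15) = (-374 + sqrt(-3 - 10*I*sqrt(3)))*(29/15) = -10846/15 + 29*sqrt(-3 - 10*I*sqrt(3))/15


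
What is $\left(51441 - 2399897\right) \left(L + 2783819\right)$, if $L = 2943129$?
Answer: $-13449485392288$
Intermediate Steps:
$\left(51441 - 2399897\right) \left(L + 2783819\right) = \left(51441 - 2399897\right) \left(2943129 + 2783819\right) = \left(-2348456\right) 5726948 = -13449485392288$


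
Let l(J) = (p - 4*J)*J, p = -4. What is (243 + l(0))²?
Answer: 59049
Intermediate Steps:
l(J) = J*(-4 - 4*J) (l(J) = (-4 - 4*J)*J = J*(-4 - 4*J))
(243 + l(0))² = (243 - 4*0*(1 + 0))² = (243 - 4*0*1)² = (243 + 0)² = 243² = 59049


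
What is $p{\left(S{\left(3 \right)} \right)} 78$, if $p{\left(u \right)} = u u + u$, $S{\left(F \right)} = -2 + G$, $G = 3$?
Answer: $156$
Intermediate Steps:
$S{\left(F \right)} = 1$ ($S{\left(F \right)} = -2 + 3 = 1$)
$p{\left(u \right)} = u + u^{2}$ ($p{\left(u \right)} = u^{2} + u = u + u^{2}$)
$p{\left(S{\left(3 \right)} \right)} 78 = 1 \left(1 + 1\right) 78 = 1 \cdot 2 \cdot 78 = 2 \cdot 78 = 156$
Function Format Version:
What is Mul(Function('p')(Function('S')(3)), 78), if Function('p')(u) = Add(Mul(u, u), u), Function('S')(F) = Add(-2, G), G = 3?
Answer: 156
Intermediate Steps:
Function('S')(F) = 1 (Function('S')(F) = Add(-2, 3) = 1)
Function('p')(u) = Add(u, Pow(u, 2)) (Function('p')(u) = Add(Pow(u, 2), u) = Add(u, Pow(u, 2)))
Mul(Function('p')(Function('S')(3)), 78) = Mul(Mul(1, Add(1, 1)), 78) = Mul(Mul(1, 2), 78) = Mul(2, 78) = 156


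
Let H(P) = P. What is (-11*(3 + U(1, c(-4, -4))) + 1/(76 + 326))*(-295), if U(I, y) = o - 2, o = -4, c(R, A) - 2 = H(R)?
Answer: -3913765/402 ≈ -9735.7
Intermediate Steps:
c(R, A) = 2 + R
U(I, y) = -6 (U(I, y) = -4 - 2 = -6)
(-11*(3 + U(1, c(-4, -4))) + 1/(76 + 326))*(-295) = (-11*(3 - 6) + 1/(76 + 326))*(-295) = (-11*(-3) + 1/402)*(-295) = (33 + 1/402)*(-295) = (13267/402)*(-295) = -3913765/402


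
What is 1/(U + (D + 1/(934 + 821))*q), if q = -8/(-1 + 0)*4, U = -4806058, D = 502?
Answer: -1755/8406439438 ≈ -2.0877e-7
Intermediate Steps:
q = 32 (q = -8/(-1)*4 = -8*(-1)*4 = 8*4 = 32)
1/(U + (D + 1/(934 + 821))*q) = 1/(-4806058 + (502 + 1/(934 + 821))*32) = 1/(-4806058 + (502 + 1/1755)*32) = 1/(-4806058 + (881011/1755)*32) = 1/(-4806058 + 28192352/1755) = 1/(-8406439438/1755) = -1755/8406439438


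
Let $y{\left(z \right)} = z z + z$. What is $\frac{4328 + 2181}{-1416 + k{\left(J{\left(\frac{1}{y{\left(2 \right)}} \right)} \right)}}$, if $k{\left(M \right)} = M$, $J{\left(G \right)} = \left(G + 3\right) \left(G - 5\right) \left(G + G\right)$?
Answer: $- \frac{30564}{6673} \approx -4.5802$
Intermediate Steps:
$y{\left(z \right)} = z + z^{2}$ ($y{\left(z \right)} = z^{2} + z = z + z^{2}$)
$J{\left(G \right)} = 2 G \left(-5 + G\right) \left(3 + G\right)$ ($J{\left(G \right)} = \left(3 + G\right) \left(-5 + G\right) 2 G = \left(-5 + G\right) \left(3 + G\right) 2 G = 2 G \left(-5 + G\right) \left(3 + G\right)$)
$\frac{4328 + 2181}{-1416 + k{\left(J{\left(\frac{1}{y{\left(2 \right)}} \right)} \right)}} = \frac{4328 + 2181}{-1416 + \frac{2 \left(-15 + \left(\frac{1}{2 \left(1 + 2\right)}\right)^{2} - \frac{2}{2 \left(1 + 2\right)}\right)}{2 \left(1 + 2\right)}} = \frac{6509}{-1416 + \frac{2 \left(-15 + \left(\frac{1}{2 \cdot 3}\right)^{2} - \frac{2}{2 \cdot 3}\right)}{2 \cdot 3}} = \frac{6509}{-1416 + \frac{2 \left(-15 + \left(\frac{1}{6}\right)^{2} - \frac{2}{6}\right)}{6}} = \frac{6509}{-1416 + 2 \cdot \frac{1}{6} \left(-15 + \left(\frac{1}{6}\right)^{2} - \frac{1}{3}\right)} = \frac{6509}{-1416 + 2 \cdot \frac{1}{6} \left(-15 + \frac{1}{36} - \frac{1}{3}\right)} = \frac{6509}{-1416 + 2 \cdot \frac{1}{6} \left(- \frac{551}{36}\right)} = \frac{6509}{-1416 - \frac{551}{108}} = \frac{6509}{- \frac{153479}{108}} = 6509 \left(- \frac{108}{153479}\right) = - \frac{30564}{6673}$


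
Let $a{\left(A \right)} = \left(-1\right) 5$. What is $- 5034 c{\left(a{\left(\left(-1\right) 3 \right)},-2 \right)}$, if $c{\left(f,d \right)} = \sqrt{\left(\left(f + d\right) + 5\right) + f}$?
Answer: $- 5034 i \sqrt{7} \approx - 13319.0 i$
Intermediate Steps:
$a{\left(A \right)} = -5$
$c{\left(f,d \right)} = \sqrt{5 + d + 2 f}$ ($c{\left(f,d \right)} = \sqrt{\left(\left(d + f\right) + 5\right) + f} = \sqrt{\left(5 + d + f\right) + f} = \sqrt{5 + d + 2 f}$)
$- 5034 c{\left(a{\left(\left(-1\right) 3 \right)},-2 \right)} = - 5034 \sqrt{5 - 2 + 2 \left(-5\right)} = - 5034 \sqrt{5 - 2 - 10} = - 5034 \sqrt{-7} = - 5034 i \sqrt{7}$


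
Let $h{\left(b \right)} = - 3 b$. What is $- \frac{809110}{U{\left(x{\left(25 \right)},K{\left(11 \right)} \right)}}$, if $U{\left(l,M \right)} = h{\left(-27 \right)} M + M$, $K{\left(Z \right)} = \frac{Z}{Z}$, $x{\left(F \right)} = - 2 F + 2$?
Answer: $- \frac{404555}{41} \approx -9867.2$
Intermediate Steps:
$x{\left(F \right)} = 2 - 2 F$
$K{\left(Z \right)} = 1$
$U{\left(l,M \right)} = 82 M$ ($U{\left(l,M \right)} = \left(-3\right) \left(-27\right) M + M = 81 M + M = 82 M$)
$- \frac{809110}{U{\left(x{\left(25 \right)},K{\left(11 \right)} \right)}} = - \frac{809110}{82 \cdot 1} = - \frac{809110}{82} = \left(-809110\right) \frac{1}{82} = - \frac{404555}{41}$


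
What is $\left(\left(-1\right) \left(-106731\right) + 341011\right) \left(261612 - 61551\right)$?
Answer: $89575712262$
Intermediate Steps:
$\left(\left(-1\right) \left(-106731\right) + 341011\right) \left(261612 - 61551\right) = \left(106731 + 341011\right) 200061 = 447742 \cdot 200061 = 89575712262$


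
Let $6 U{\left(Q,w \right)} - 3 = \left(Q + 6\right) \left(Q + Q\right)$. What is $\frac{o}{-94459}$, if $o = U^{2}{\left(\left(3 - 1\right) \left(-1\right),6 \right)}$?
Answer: $- \frac{169}{3400524} \approx -4.9698 \cdot 10^{-5}$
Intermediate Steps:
$U{\left(Q,w \right)} = \frac{1}{2} + \frac{Q \left(6 + Q\right)}{3}$ ($U{\left(Q,w \right)} = \frac{1}{2} + \frac{\left(Q + 6\right) \left(Q + Q\right)}{6} = \frac{1}{2} + \frac{\left(6 + Q\right) 2 Q}{6} = \frac{1}{2} + \frac{2 Q \left(6 + Q\right)}{6} = \frac{1}{2} + \frac{Q \left(6 + Q\right)}{3}$)
$o = \frac{169}{36}$ ($o = \left(\frac{1}{2} + 2 \left(3 - 1\right) \left(-1\right) + \frac{\left(\left(3 - 1\right) \left(-1\right)\right)^{2}}{3}\right)^{2} = \left(\frac{1}{2} + 2 \cdot 2 \left(-1\right) + \frac{\left(2 \left(-1\right)\right)^{2}}{3}\right)^{2} = \left(\frac{1}{2} + 2 \left(-2\right) + \frac{\left(-2\right)^{2}}{3}\right)^{2} = \left(\frac{1}{2} - 4 + \frac{1}{3} \cdot 4\right)^{2} = \left(\frac{1}{2} - 4 + \frac{4}{3}\right)^{2} = \left(- \frac{13}{6}\right)^{2} = \frac{169}{36} \approx 4.6944$)
$\frac{o}{-94459} = \frac{169}{36 \left(-94459\right)} = \frac{169}{36} \left(- \frac{1}{94459}\right) = - \frac{169}{3400524}$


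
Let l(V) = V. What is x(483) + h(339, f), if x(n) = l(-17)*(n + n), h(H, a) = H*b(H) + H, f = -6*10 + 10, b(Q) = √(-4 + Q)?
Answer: -16083 + 339*√335 ≈ -9878.3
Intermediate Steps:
f = -50 (f = -60 + 10 = -50)
h(H, a) = H + H*√(-4 + H) (h(H, a) = H*√(-4 + H) + H = H + H*√(-4 + H))
x(n) = -34*n (x(n) = -17*(n + n) = -34*n)
x(483) + h(339, f) = -34*483 + 339*(1 + √(-4 + 339)) = -16422 + 339*(1 + √335) = -16422 + (339 + 339*√335) = -16083 + 339*√335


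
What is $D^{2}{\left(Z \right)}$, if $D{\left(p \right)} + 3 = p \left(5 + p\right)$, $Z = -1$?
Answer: $49$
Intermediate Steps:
$D{\left(p \right)} = -3 + p \left(5 + p\right)$
$D^{2}{\left(Z \right)} = \left(-3 + \left(-1\right)^{2} + 5 \left(-1\right)\right)^{2} = \left(-3 + 1 - 5\right)^{2} = \left(-7\right)^{2} = 49$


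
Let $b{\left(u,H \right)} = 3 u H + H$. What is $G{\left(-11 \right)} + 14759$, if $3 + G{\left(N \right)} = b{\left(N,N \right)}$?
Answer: $15108$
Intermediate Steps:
$b{\left(u,H \right)} = H + 3 H u$ ($b{\left(u,H \right)} = 3 H u + H = H + 3 H u$)
$G{\left(N \right)} = -3 + N \left(1 + 3 N\right)$
$G{\left(-11 \right)} + 14759 = \left(-3 - 11 \left(1 + 3 \left(-11\right)\right)\right) + 14759 = \left(-3 - 11 \left(1 - 33\right)\right) + 14759 = \left(-3 - -352\right) + 14759 = \left(-3 + 352\right) + 14759 = 349 + 14759 = 15108$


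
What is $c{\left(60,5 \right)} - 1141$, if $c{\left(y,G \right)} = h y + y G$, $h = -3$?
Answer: $-1021$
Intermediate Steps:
$c{\left(y,G \right)} = - 3 y + G y$ ($c{\left(y,G \right)} = - 3 y + y G = - 3 y + G y$)
$c{\left(60,5 \right)} - 1141 = 60 \left(-3 + 5\right) - 1141 = 60 \cdot 2 - 1141 = 120 - 1141 = -1021$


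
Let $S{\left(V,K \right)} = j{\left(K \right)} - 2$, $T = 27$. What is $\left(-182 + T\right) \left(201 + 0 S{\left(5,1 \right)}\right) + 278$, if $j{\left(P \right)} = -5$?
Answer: $-30877$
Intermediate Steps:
$S{\left(V,K \right)} = -7$ ($S{\left(V,K \right)} = -5 - 2 = -7$)
$\left(-182 + T\right) \left(201 + 0 S{\left(5,1 \right)}\right) + 278 = \left(-182 + 27\right) \left(201 + 0 \left(-7\right)\right) + 278 = - 155 \left(201 + 0\right) + 278 = \left(-155\right) 201 + 278 = -31155 + 278 = -30877$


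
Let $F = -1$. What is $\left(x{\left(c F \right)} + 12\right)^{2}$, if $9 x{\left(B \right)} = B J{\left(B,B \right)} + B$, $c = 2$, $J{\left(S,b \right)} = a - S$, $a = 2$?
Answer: $\frac{9604}{81} \approx 118.57$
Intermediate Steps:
$J{\left(S,b \right)} = 2 - S$
$x{\left(B \right)} = \frac{B}{9} + \frac{B \left(2 - B\right)}{9}$ ($x{\left(B \right)} = \frac{B \left(2 - B\right) + B}{9} = \frac{B + B \left(2 - B\right)}{9} = \frac{B}{9} + \frac{B \left(2 - B\right)}{9}$)
$\left(x{\left(c F \right)} + 12\right)^{2} = \left(\frac{2 \left(-1\right) \left(3 - 2 \left(-1\right)\right)}{9} + 12\right)^{2} = \left(\frac{1}{9} \left(-2\right) \left(3 - -2\right) + 12\right)^{2} = \left(\frac{1}{9} \left(-2\right) \left(3 + 2\right) + 12\right)^{2} = \left(\frac{1}{9} \left(-2\right) 5 + 12\right)^{2} = \left(- \frac{10}{9} + 12\right)^{2} = \left(\frac{98}{9}\right)^{2} = \frac{9604}{81}$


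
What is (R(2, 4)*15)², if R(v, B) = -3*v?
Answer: 8100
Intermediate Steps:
(R(2, 4)*15)² = (-3*2*15)² = (-6*15)² = (-90)² = 8100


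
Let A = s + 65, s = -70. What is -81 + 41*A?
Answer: -286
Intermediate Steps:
A = -5 (A = -70 + 65 = -5)
-81 + 41*A = -81 + 41*(-5) = -81 - 205 = -286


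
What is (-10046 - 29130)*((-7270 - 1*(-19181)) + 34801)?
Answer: -1829989312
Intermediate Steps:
(-10046 - 29130)*((-7270 - 1*(-19181)) + 34801) = -39176*((-7270 + 19181) + 34801) = -39176*(11911 + 34801) = -39176*46712 = -1829989312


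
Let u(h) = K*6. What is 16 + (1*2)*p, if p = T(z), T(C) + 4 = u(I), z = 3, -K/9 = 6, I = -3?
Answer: -640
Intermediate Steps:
K = -54 (K = -9*6 = -54)
u(h) = -324 (u(h) = -54*6 = -324)
T(C) = -328 (T(C) = -4 - 324 = -328)
p = -328
16 + (1*2)*p = 16 + (1*2)*(-328) = 16 + 2*(-328) = 16 - 656 = -640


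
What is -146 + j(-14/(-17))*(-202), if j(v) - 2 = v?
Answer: -12178/17 ≈ -716.35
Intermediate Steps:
j(v) = 2 + v
-146 + j(-14/(-17))*(-202) = -146 + (2 - 14/(-17))*(-202) = -146 + (2 - 14*(-1/17))*(-202) = -146 + (2 + 14/17)*(-202) = -146 + (48/17)*(-202) = -146 - 9696/17 = -12178/17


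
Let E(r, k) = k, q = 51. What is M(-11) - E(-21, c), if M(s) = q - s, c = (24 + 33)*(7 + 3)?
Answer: -508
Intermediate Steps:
c = 570 (c = 57*10 = 570)
M(s) = 51 - s
M(-11) - E(-21, c) = (51 - 1*(-11)) - 1*570 = (51 + 11) - 570 = 62 - 570 = -508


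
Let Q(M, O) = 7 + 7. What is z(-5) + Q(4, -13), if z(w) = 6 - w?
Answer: 25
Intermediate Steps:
Q(M, O) = 14
z(-5) + Q(4, -13) = (6 - 1*(-5)) + 14 = (6 + 5) + 14 = 11 + 14 = 25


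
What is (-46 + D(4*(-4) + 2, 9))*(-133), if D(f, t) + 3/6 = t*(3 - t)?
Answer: 26733/2 ≈ 13367.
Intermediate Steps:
D(f, t) = -½ + t*(3 - t)
(-46 + D(4*(-4) + 2, 9))*(-133) = (-46 + (-½ - 1*9² + 3*9))*(-133) = (-46 + (-½ - 1*81 + 27))*(-133) = (-46 + (-½ - 81 + 27))*(-133) = (-46 - 109/2)*(-133) = -201/2*(-133) = 26733/2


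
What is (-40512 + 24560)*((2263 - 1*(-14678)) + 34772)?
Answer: -824925776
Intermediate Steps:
(-40512 + 24560)*((2263 - 1*(-14678)) + 34772) = -15952*((2263 + 14678) + 34772) = -15952*(16941 + 34772) = -15952*51713 = -824925776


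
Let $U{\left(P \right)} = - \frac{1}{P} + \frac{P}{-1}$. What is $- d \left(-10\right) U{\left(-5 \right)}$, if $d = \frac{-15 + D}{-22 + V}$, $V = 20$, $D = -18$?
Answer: $858$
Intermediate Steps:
$d = \frac{33}{2}$ ($d = \frac{-15 - 18}{-22 + 20} = - \frac{33}{-2} = \left(-33\right) \left(- \frac{1}{2}\right) = \frac{33}{2} \approx 16.5$)
$U{\left(P \right)} = - P - \frac{1}{P}$ ($U{\left(P \right)} = - \frac{1}{P} + P \left(-1\right) = - \frac{1}{P} - P = - P - \frac{1}{P}$)
$- d \left(-10\right) U{\left(-5 \right)} = - \frac{33}{2} \left(-10\right) \left(\left(-1\right) \left(-5\right) - \frac{1}{-5}\right) = - \left(-165\right) \left(5 - - \frac{1}{5}\right) = - \left(-165\right) \left(5 + \frac{1}{5}\right) = - \frac{\left(-165\right) 26}{5} = \left(-1\right) \left(-858\right) = 858$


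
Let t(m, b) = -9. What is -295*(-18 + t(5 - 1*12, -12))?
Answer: 7965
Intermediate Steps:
-295*(-18 + t(5 - 1*12, -12)) = -295*(-18 - 9) = -295*(-27) = 7965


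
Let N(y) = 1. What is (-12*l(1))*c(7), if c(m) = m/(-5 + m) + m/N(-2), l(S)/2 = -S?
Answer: 252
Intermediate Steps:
l(S) = -2*S (l(S) = 2*(-S) = -2*S)
c(m) = m + m/(-5 + m) (c(m) = m/(-5 + m) + m/1 = m/(-5 + m) + m*1 = m/(-5 + m) + m = m + m/(-5 + m))
(-12*l(1))*c(7) = (-(-24))*(7*(-4 + 7)/(-5 + 7)) = (-12*(-2))*(7*3/2) = 24*(7*(1/2)*3) = 24*(21/2) = 252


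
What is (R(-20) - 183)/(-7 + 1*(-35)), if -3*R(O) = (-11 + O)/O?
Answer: 1573/360 ≈ 4.3694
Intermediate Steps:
R(O) = -(-11 + O)/(3*O)
(R(-20) - 183)/(-7 + 1*(-35)) = ((⅓)*(11 - 1*(-20))/(-20) - 183)/(-7 + 1*(-35)) = ((⅓)*(-1/20)*(11 + 20) - 183)/(-7 - 35) = ((⅓)*(-1/20)*31 - 183)/(-42) = (-31/60 - 183)*(-1/42) = -11011/60*(-1/42) = 1573/360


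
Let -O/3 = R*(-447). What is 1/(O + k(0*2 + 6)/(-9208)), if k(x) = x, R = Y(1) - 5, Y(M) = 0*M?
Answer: -4604/30869823 ≈ -0.00014914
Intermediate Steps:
Y(M) = 0
R = -5 (R = 0 - 5 = -5)
O = -6705 (O = -(-15)*(-447) = -3*2235 = -6705)
1/(O + k(0*2 + 6)/(-9208)) = 1/(-6705 + (0*2 + 6)/(-9208)) = 1/(-6705 + (0 + 6)*(-1/9208)) = 1/(-6705 + 6*(-1/9208)) = 1/(-6705 - 3/4604) = 1/(-30869823/4604) = -4604/30869823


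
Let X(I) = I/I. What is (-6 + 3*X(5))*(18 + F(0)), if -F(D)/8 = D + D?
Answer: -54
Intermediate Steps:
X(I) = 1
F(D) = -16*D (F(D) = -8*(D + D) = -16*D)
(-6 + 3*X(5))*(18 + F(0)) = (-6 + 3*1)*(18 - 16*0) = (-6 + 3)*(18 + 0) = -3*18 = -54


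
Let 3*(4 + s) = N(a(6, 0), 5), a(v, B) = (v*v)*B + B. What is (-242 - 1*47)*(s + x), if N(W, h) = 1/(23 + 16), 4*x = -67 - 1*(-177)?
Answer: -1589789/234 ≈ -6794.0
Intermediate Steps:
x = 55/2 (x = (-67 - 1*(-177))/4 = (-67 + 177)/4 = (1/4)*110 = 55/2 ≈ 27.500)
a(v, B) = B + B*v**2 (a(v, B) = v**2*B + B = B*v**2 + B = B + B*v**2)
N(W, h) = 1/39
s = -467/117 (s = -4 + (1/3)*(1/39) = -4 + 1/117 = -467/117 ≈ -3.9915)
(-242 - 1*47)*(s + x) = (-242 - 1*47)*(-467/117 + 55/2) = (-242 - 47)*(5501/234) = -289*5501/234 = -1589789/234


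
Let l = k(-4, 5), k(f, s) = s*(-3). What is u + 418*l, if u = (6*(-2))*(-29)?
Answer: -5922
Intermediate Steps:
k(f, s) = -3*s
l = -15 (l = -3*5 = -15)
u = 348 (u = -12*(-29) = 348)
u + 418*l = 348 + 418*(-15) = 348 - 6270 = -5922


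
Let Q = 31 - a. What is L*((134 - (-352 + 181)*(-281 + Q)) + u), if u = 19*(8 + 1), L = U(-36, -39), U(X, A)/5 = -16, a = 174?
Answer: 5775920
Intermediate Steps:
U(X, A) = -80 (U(X, A) = 5*(-16) = -80)
L = -80
Q = -143 (Q = 31 - 1*174 = 31 - 174 = -143)
u = 171 (u = 19*9 = 171)
L*((134 - (-352 + 181)*(-281 + Q)) + u) = -80*((134 - (-352 + 181)*(-281 - 143)) + 171) = -80*((134 - (-171)*(-424)) + 171) = -80*((134 - 1*72504) + 171) = -80*((134 - 72504) + 171) = -80*(-72370 + 171) = -80*(-72199) = 5775920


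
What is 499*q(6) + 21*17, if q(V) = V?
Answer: 3351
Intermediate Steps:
499*q(6) + 21*17 = 499*6 + 21*17 = 2994 + 357 = 3351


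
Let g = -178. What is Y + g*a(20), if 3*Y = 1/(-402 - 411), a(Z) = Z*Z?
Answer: -173656801/2439 ≈ -71200.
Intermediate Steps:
a(Z) = Z²
Y = -1/2439 (Y = 1/(3*(-402 - 411)) = (⅓)/(-813) = (⅓)*(-1/813) = -1/2439 ≈ -0.00041000)
Y + g*a(20) = -1/2439 - 178*20² = -1/2439 - 178*400 = -1/2439 - 71200 = -173656801/2439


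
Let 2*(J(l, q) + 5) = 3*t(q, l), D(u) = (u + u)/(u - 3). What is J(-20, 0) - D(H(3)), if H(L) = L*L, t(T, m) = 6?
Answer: 1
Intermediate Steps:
H(L) = L²
D(u) = 2*u/(-3 + u) (D(u) = (2*u)/(-3 + u) = 2*u/(-3 + u))
J(l, q) = 4 (J(l, q) = -5 + (3*6)/2 = -5 + (½)*18 = -5 + 9 = 4)
J(-20, 0) - D(H(3)) = 4 - 2*3²/(-3 + 3²) = 4 - 2*9/(-3 + 9) = 4 - 2*9/6 = 4 - 1*3 = 4 - 3 = 1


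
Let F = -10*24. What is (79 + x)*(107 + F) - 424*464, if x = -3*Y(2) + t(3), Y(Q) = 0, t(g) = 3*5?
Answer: -209238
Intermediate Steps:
t(g) = 15
F = -240
x = 15 (x = -3*0 + 15 = 0 + 15 = 15)
(79 + x)*(107 + F) - 424*464 = (79 + 15)*(107 - 240) - 424*464 = 94*(-133) - 196736 = -12502 - 196736 = -209238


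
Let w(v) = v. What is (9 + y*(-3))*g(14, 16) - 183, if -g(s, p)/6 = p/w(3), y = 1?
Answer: -375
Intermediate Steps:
g(s, p) = -2*p (g(s, p) = -6*p/3 = -2*p)
(9 + y*(-3))*g(14, 16) - 183 = (9 + 1*(-3))*(-2*16) - 183 = (9 - 3)*(-32) - 183 = 6*(-32) - 183 = -192 - 183 = -375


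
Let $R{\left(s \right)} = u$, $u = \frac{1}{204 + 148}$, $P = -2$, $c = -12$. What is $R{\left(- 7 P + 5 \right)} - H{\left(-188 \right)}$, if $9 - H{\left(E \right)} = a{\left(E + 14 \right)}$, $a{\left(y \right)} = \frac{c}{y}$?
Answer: $- \frac{91139}{10208} \approx -8.9282$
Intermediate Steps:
$u = \frac{1}{352} \approx 0.0028409$
$a{\left(y \right)} = - \frac{12}{y}$
$H{\left(E \right)} = 9 + \frac{12}{14 + E}$ ($H{\left(E \right)} = 9 - - \frac{12}{E + 14} = 9 - - \frac{12}{14 + E} = 9 + \frac{12}{14 + E}$)
$R{\left(s \right)} = \frac{1}{352}$
$R{\left(- 7 P + 5 \right)} - H{\left(-188 \right)} = \frac{1}{352} - \frac{3 \left(46 + 3 \left(-188\right)\right)}{14 - 188} = \frac{1}{352} - \frac{3 \left(46 - 564\right)}{-174} = \frac{1}{352} - 3 \left(- \frac{1}{174}\right) \left(-518\right) = \frac{1}{352} - \frac{259}{29} = - \frac{91139}{10208}$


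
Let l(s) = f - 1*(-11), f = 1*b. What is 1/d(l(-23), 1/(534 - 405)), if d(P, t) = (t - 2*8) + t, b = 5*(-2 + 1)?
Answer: -129/2062 ≈ -0.062561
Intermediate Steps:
b = -5 (b = 5*(-1) = -5)
f = -5 (f = 1*(-5) = -5)
l(s) = 6 (l(s) = -5 - 1*(-11) = -5 + 11 = 6)
d(P, t) = -16 + 2*t (d(P, t) = (t - 16) + t = (-16 + t) + t = -16 + 2*t)
1/d(l(-23), 1/(534 - 405)) = 1/(-16 + 2/(534 - 405)) = 1/(-16 + 2/129) = 1/(-2062/129) = -129/2062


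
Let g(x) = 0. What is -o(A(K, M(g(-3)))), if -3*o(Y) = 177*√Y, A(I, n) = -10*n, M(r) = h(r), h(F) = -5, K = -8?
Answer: 295*√2 ≈ 417.19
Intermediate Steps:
M(r) = -5
o(Y) = -59*√Y
-o(A(K, M(g(-3)))) = -(-59)*√(-10*(-5)) = -(-59)*√50 = -(-59)*5*√2 = -(-295)*√2 = 295*√2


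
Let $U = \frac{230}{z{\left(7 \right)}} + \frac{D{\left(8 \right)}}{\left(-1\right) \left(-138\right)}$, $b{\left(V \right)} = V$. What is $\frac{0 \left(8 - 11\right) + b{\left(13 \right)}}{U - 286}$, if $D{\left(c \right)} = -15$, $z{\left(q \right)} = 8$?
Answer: $- \frac{1196}{23677} \approx -0.050513$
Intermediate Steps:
$U = \frac{2635}{92}$ ($U = \frac{230}{8} - \frac{15}{\left(-1\right) \left(-138\right)} = 230 \cdot \frac{1}{8} - \frac{15}{138} = \frac{115}{4} - \frac{5}{46} = \frac{2635}{92} \approx 28.641$)
$\frac{0 \left(8 - 11\right) + b{\left(13 \right)}}{U - 286} = \frac{0 \left(8 - 11\right) + 13}{\frac{2635}{92} - 286} = \frac{0 \left(-3\right) + 13}{- \frac{23677}{92}} = \left(0 + 13\right) \left(- \frac{92}{23677}\right) = 13 \left(- \frac{92}{23677}\right) = - \frac{1196}{23677}$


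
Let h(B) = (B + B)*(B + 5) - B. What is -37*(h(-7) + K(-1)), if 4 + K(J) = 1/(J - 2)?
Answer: -3404/3 ≈ -1134.7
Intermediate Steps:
h(B) = -B + 2*B*(5 + B) (h(B) = (2*B)*(5 + B) - B = 2*B*(5 + B) - B = -B + 2*B*(5 + B))
K(J) = -4 + 1/(-2 + J) (K(J) = -4 + 1/(J - 2) = -4 + 1/(-2 + J))
-37*(h(-7) + K(-1)) = -37*(-7*(9 + 2*(-7)) + (9 - 4*(-1))/(-2 - 1)) = -37*(-7*(9 - 14) + (9 + 4)/(-3)) = -37*(-7*(-5) - ⅓*13) = -37*(35 - 13/3) = -37*92/3 = -3404/3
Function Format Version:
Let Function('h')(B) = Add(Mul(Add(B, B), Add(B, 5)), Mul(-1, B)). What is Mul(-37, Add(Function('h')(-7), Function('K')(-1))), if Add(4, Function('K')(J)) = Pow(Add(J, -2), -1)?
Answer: Rational(-3404, 3) ≈ -1134.7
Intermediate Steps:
Function('h')(B) = Add(Mul(-1, B), Mul(2, B, Add(5, B))) (Function('h')(B) = Add(Mul(Mul(2, B), Add(5, B)), Mul(-1, B)) = Add(Mul(2, B, Add(5, B)), Mul(-1, B)) = Add(Mul(-1, B), Mul(2, B, Add(5, B))))
Function('K')(J) = Add(-4, Pow(Add(-2, J), -1)) (Function('K')(J) = Add(-4, Pow(Add(J, -2), -1)) = Add(-4, Pow(Add(-2, J), -1)))
Mul(-37, Add(Function('h')(-7), Function('K')(-1))) = Mul(-37, Add(Mul(-7, Add(9, Mul(2, -7))), Mul(Pow(Add(-2, -1), -1), Add(9, Mul(-4, -1))))) = Mul(-37, Add(Mul(-7, Add(9, -14)), Mul(Pow(-3, -1), Add(9, 4)))) = Mul(-37, Add(Mul(-7, -5), Mul(Rational(-1, 3), 13))) = Mul(-37, Add(35, Rational(-13, 3))) = Mul(-37, Rational(92, 3)) = Rational(-3404, 3)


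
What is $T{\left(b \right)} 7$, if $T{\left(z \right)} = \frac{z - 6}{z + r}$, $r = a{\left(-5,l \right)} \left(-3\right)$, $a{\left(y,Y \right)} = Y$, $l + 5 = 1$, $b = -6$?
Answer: $-14$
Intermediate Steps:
$l = -4$ ($l = -5 + 1 = -4$)
$r = 12$ ($r = \left(-4\right) \left(-3\right) = 12$)
$T{\left(z \right)} = \frac{-6 + z}{12 + z}$ ($T{\left(z \right)} = \frac{z - 6}{z + 12} = \frac{-6 + z}{12 + z}$)
$T{\left(b \right)} 7 = \frac{-6 - 6}{12 - 6} \cdot 7 = \frac{1}{6} \left(-12\right) 7 = \left(-2\right) 7 = -14$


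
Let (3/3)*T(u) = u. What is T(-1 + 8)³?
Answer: 343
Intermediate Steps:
T(u) = u
T(-1 + 8)³ = (-1 + 8)³ = 7³ = 343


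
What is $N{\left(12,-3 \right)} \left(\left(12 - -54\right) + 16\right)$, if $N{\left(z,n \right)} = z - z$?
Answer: $0$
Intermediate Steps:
$N{\left(z,n \right)} = 0$
$N{\left(12,-3 \right)} \left(\left(12 - -54\right) + 16\right) = 0 \left(\left(12 - -54\right) + 16\right) = 0 \left(\left(12 + 54\right) + 16\right) = 0 \left(66 + 16\right) = 0 \cdot 82 = 0$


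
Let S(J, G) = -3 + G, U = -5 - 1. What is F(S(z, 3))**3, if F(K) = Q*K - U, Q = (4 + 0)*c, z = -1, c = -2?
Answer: 216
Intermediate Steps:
U = -6
Q = -8 (Q = (4 + 0)*(-2) = 4*(-2) = -8)
F(K) = 6 - 8*K (F(K) = -8*K - 1*(-6) = -8*K + 6 = 6 - 8*K)
F(S(z, 3))**3 = (6 - 8*(-3 + 3))**3 = (6 - 8*0)**3 = (6 + 0)**3 = 6**3 = 216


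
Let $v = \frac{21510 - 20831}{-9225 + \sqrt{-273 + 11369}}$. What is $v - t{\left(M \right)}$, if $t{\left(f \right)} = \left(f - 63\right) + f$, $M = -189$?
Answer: $\frac{5359745502}{12155647} - \frac{194 \sqrt{2774}}{12155647} \approx 440.93$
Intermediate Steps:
$t{\left(f \right)} = -63 + 2 f$ ($t{\left(f \right)} = \left(-63 + f\right) + f = -63 + 2 f$)
$v = \frac{679}{-9225 + 2 \sqrt{2774}}$ ($v = \frac{679}{-9225 + \sqrt{11096}} = \frac{679}{-9225 + 2 \sqrt{2774}} \approx -0.074455$)
$v - t{\left(M \right)} = \left(- \frac{894825}{12155647} - \frac{194 \sqrt{2774}}{12155647}\right) - \left(-63 + 2 \left(-189\right)\right) = \left(- \frac{894825}{12155647} - \frac{194 \sqrt{2774}}{12155647}\right) - \left(-63 - 378\right) = \left(- \frac{894825}{12155647} - \frac{194 \sqrt{2774}}{12155647}\right) - -441 = \left(- \frac{894825}{12155647} - \frac{194 \sqrt{2774}}{12155647}\right) + 441 = \frac{5359745502}{12155647} - \frac{194 \sqrt{2774}}{12155647}$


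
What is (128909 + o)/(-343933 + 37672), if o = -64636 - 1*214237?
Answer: 49988/102087 ≈ 0.48966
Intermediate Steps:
o = -278873 (o = -64636 - 214237 = -278873)
(128909 + o)/(-343933 + 37672) = (128909 - 278873)/(-343933 + 37672) = -149964/(-306261) = -149964*(-1/306261) = 49988/102087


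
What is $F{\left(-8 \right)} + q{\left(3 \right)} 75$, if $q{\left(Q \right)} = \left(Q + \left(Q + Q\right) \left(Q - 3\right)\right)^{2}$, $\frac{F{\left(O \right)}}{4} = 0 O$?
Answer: $675$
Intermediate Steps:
$F{\left(O \right)} = 0$ ($F{\left(O \right)} = 4 \cdot 0 O = 4 \cdot 0 = 0$)
$q{\left(Q \right)} = \left(Q + 2 Q \left(-3 + Q\right)\right)^{2}$
$F{\left(-8 \right)} + q{\left(3 \right)} 75 = 0 + 3^{2} \left(-5 + 2 \cdot 3\right)^{2} \cdot 75 = 0 + 9 \left(-5 + 6\right)^{2} \cdot 75 = 0 + 9 \cdot 1^{2} \cdot 75 = 0 + 9 \cdot 1 \cdot 75 = 0 + 9 \cdot 75 = 0 + 675 = 675$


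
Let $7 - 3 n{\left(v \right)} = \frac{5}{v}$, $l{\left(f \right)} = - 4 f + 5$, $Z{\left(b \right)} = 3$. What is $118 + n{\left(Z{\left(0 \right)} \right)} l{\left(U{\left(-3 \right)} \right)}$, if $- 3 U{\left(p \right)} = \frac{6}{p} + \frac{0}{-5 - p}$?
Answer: $\frac{3298}{27} \approx 122.15$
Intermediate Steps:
$U{\left(p \right)} = - \frac{2}{p}$ ($U{\left(p \right)} = - \frac{\frac{6}{p} + \frac{0}{-5 - p}}{3} = - \frac{\frac{6}{p} + 0}{3} = - \frac{6 \frac{1}{p}}{3} = - \frac{2}{p}$)
$l{\left(f \right)} = 5 - 4 f$
$n{\left(v \right)} = \frac{7}{3} - \frac{5}{3 v}$ ($n{\left(v \right)} = \frac{7}{3} - \frac{5 \frac{1}{v}}{3} = \frac{7}{3} - \frac{5}{3 v}$)
$118 + n{\left(Z{\left(0 \right)} \right)} l{\left(U{\left(-3 \right)} \right)} = 118 + \frac{-5 + 7 \cdot 3}{3 \cdot 3} \left(5 - 4 \left(- \frac{2}{-3}\right)\right) = 118 + \frac{1}{3} \cdot \frac{1}{3} \left(-5 + 21\right) \left(5 - 4 \left(\left(-2\right) \left(- \frac{1}{3}\right)\right)\right) = 118 + \frac{1}{3} \cdot \frac{1}{3} \cdot 16 \left(5 - \frac{8}{3}\right) = 118 + \frac{16 \left(5 - \frac{8}{3}\right)}{9} = 118 + \frac{16}{9} \cdot \frac{7}{3} = 118 + \frac{112}{27} = \frac{3298}{27}$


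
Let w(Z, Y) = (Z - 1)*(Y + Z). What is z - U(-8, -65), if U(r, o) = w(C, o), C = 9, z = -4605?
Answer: -4157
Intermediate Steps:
w(Z, Y) = (-1 + Z)*(Y + Z)
U(r, o) = 72 + 8*o (U(r, o) = 9² - o - 1*9 + o*9 = 81 - o - 9 + 9*o = 72 + 8*o)
z - U(-8, -65) = -4605 - (72 + 8*(-65)) = -4605 - (72 - 520) = -4605 - 1*(-448) = -4605 + 448 = -4157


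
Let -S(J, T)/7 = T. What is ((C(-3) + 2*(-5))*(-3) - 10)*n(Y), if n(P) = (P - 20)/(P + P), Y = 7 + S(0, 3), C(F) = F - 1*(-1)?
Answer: 221/7 ≈ 31.571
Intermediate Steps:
C(F) = 1 + F (C(F) = F + 1 = 1 + F)
S(J, T) = -7*T
Y = -14 (Y = 7 - 7*3 = 7 - 21 = -14)
n(P) = (-20 + P)/(2*P) (n(P) = (-20 + P)/((2*P)) = (-20 + P)*(1/(2*P)) = (-20 + P)/(2*P))
((C(-3) + 2*(-5))*(-3) - 10)*n(Y) = (((1 - 3) + 2*(-5))*(-3) - 10)*((1/2)*(-20 - 14)/(-14)) = ((-2 - 10)*(-3) - 10)*((1/2)*(-1/14)*(-34)) = (-12*(-3) - 10)*(17/14) = (36 - 10)*(17/14) = 26*(17/14) = 221/7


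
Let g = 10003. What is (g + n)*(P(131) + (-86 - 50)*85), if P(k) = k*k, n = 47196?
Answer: 320371599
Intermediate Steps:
P(k) = k²
(g + n)*(P(131) + (-86 - 50)*85) = (10003 + 47196)*(131² + (-86 - 50)*85) = 57199*(17161 - 136*85) = 57199*(17161 - 11560) = 57199*5601 = 320371599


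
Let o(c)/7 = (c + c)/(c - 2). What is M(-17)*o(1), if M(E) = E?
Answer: 238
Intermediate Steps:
o(c) = 14*c/(-2 + c) (o(c) = 7*((c + c)/(c - 2)) = 7*((2*c)/(-2 + c)) = 7*(2*c/(-2 + c)) = 14*c/(-2 + c))
M(-17)*o(1) = -238/(-2 + 1) = -238/(-1) = -238*(-1) = -17*(-14) = 238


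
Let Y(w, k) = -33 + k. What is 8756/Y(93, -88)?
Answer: -796/11 ≈ -72.364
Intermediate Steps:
8756/Y(93, -88) = 8756/(-33 - 88) = 8756/(-121) = 8756*(-1/121) = -796/11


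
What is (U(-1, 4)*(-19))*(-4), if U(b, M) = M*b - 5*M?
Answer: -1824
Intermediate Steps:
U(b, M) = -5*M + M*b
(U(-1, 4)*(-19))*(-4) = ((4*(-5 - 1))*(-19))*(-4) = ((4*(-6))*(-19))*(-4) = -24*(-19)*(-4) = 456*(-4) = -1824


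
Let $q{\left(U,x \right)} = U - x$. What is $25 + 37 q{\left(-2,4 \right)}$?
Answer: $-197$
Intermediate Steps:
$25 + 37 q{\left(-2,4 \right)} = 25 + 37 \left(-2 - 4\right) = 25 + 37 \left(-6\right) = 25 - 222 = -197$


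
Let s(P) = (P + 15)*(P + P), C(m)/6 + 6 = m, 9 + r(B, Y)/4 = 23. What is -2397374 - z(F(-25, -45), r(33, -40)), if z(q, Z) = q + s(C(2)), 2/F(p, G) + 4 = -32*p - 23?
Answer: -1853504040/773 ≈ -2.3978e+6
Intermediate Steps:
r(B, Y) = 56 (r(B, Y) = -36 + 4*23 = -36 + 92 = 56)
C(m) = -36 + 6*m
s(P) = 2*P*(15 + P) (s(P) = (15 + P)*(2*P) = 2*P*(15 + P))
F(p, G) = 2/(-27 - 32*p) (F(p, G) = 2/(-4 + (-32*p - 23)) = 2/(-4 + (-23 - 32*p)) = 2/(-27 - 32*p))
z(q, Z) = 432 + q (z(q, Z) = q + 2*(-36 + 6*2)*(15 + (-36 + 6*2)) = q + 2*(-36 + 12)*(15 + (-36 + 12)) = q + 2*(-24)*(15 - 24) = q + 2*(-24)*(-9) = q + 432 = 432 + q)
-2397374 - z(F(-25, -45), r(33, -40)) = -2397374 - (432 - 2/(27 + 32*(-25))) = -2397374 - (432 - 2/(27 - 800)) = -2397374 - (432 - 2/(-773)) = -2397374 - (432 - 2*(-1/773)) = -2397374 - (432 + 2/773) = -2397374 - 1*333938/773 = -2397374 - 333938/773 = -1853504040/773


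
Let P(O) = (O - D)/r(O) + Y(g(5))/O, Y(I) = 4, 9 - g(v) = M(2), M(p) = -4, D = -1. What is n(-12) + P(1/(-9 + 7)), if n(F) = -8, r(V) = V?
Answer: -17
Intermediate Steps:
g(v) = 13 (g(v) = 9 - 1*(-4) = 9 + 4 = 13)
P(O) = 4/O + (1 + O)/O (P(O) = (O - 1*(-1))/O + 4/O = (O + 1)/O + 4/O = (1 + O)/O + 4/O = 4/O + (1 + O)/O)
n(-12) + P(1/(-9 + 7)) = -8 + (5 + 1/(-9 + 7))/(1/(-9 + 7)) = -8 + (5 + 1/(-2))/(1/(-2)) = -8 + (5 - ½)/(-½) = -8 - 2*9/2 = -8 - 9 = -17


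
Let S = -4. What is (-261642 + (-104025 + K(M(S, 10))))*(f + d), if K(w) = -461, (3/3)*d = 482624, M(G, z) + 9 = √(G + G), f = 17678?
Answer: -183174570656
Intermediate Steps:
M(G, z) = -9 + √2*√G (M(G, z) = -9 + √(G + G) = -9 + √(2*G) = -9 + √2*√G)
d = 482624
(-261642 + (-104025 + K(M(S, 10))))*(f + d) = (-261642 + (-104025 - 461))*(17678 + 482624) = (-261642 - 104486)*500302 = -366128*500302 = -183174570656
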